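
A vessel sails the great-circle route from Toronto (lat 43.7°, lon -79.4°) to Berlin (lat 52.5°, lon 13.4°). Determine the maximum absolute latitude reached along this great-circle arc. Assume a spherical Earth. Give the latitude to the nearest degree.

≈ 59°

The great circle lies in the plane with unit normal n̂ = (p₁ × p₂)/|p₁ × p₂|.
Here n̂_z ≈ +0.517; the vertex latitude is φ_max = arccos|n̂_z| ≈ 58.9°.
Check via Clairaut: cos φ_max = |cos φ₁| · sin C = cos(43.7°)·sin(45.7°) ≈ 0.517, again giving ≈ 58.9°.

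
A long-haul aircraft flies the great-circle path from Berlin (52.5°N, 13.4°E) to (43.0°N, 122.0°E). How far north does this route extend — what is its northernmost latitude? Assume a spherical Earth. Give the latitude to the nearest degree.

≈ 63°N

The great circle lies in the plane with unit normal n̂ = (p₁ × p₂)/|p₁ × p₂|.
Here n̂_z ≈ +0.460; the vertex latitude is φ_max = arccos|n̂_z| ≈ 62.6°.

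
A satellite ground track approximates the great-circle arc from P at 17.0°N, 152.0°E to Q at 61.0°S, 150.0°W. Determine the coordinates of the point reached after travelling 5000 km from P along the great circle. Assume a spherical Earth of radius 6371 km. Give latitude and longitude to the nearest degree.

Convert each endpoint to a unit vector on the sphere (x = cos φ cos λ, y = cos φ sin λ, z = sin φ).
The central angle between the endpoints is δ = arccos(p₁·p₂) ≈ 1.581 rad (90.6°). The total great-circle distance is δ·R ≈ 1.581 × 6371 ≈ 10071 km, so the target fraction is f = 5000/10071 ≈ 0.496.
Interpolate at f ≈ 0.496 with slerp weights a = sin((1−f)δ)/sin δ ≈ 0.715, b = sin(fδ)/sin δ ≈ 0.707.
p = a·p₁ + b·p₂ ≈ (-0.900, 0.150, -0.409); φ = arcsin(p_z) ≈ -24.15°, λ = atan2(p_y, p_x) ≈ 170.57°.

≈ 24°S, 171°E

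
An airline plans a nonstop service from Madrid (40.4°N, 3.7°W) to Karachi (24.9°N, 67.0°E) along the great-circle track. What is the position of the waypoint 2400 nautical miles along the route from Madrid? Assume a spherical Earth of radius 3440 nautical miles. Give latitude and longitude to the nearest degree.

≈ 35°N, 47°E

Write both endpoints as unit vectors p₁, p₂ with components (cos φ cos λ, cos φ sin λ, sin φ).
The central angle between the endpoints is δ = arccos(p₁·p₂) ≈ 1.046 rad (59.9°). The total great-circle distance is δ·R ≈ 1.046 × 3440 ≈ 3598 nmi, so the target fraction is f = 2400/3598 ≈ 0.667.
Interpolate at f ≈ 0.667 with slerp weights a = sin((1−f)δ)/sin δ ≈ 0.394, b = sin(fδ)/sin δ ≈ 0.742.
p = a·p₁ + b·p₂ ≈ (0.563, 0.600, 0.568); φ = arcsin(p_z) ≈ 34.62°, λ = atan2(p_y, p_x) ≈ 46.86°.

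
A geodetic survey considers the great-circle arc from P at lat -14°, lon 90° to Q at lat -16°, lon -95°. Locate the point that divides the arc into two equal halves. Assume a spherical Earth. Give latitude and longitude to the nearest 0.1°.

≈ lat -80.7°, lon 171.4°

Convert each endpoint to a unit vector on the sphere (x = cos φ cos λ, y = cos φ sin λ, z = sin φ).
The central angle between the endpoints is δ = arccos(p₁·p₂) ≈ 2.611 rad (149.6°).
Interpolate at f = 1/2 with slerp weights a = sin((1−f)δ)/sin δ ≈ 1.907, b = sin(fδ)/sin δ ≈ 1.907.
p = a·p₁ + b·p₂ ≈ (-0.160, 0.024, -0.987); φ = arcsin(p_z) ≈ -80.70°, λ = atan2(p_y, p_x) ≈ 171.39°.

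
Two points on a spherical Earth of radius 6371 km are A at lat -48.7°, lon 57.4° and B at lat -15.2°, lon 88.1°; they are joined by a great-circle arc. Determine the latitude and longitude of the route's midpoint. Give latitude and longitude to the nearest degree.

≈ lat -33°, lon 76°

Write both endpoints as unit vectors p₁, p₂ with components (cos φ cos λ, cos φ sin λ, sin φ).
The central angle between the endpoints is δ = arccos(p₁·p₂) ≈ 0.731 rad (41.9°).
Interpolate at f = 1/2 with slerp weights a = sin((1−f)δ)/sin δ ≈ 0.535, b = sin(fδ)/sin δ ≈ 0.535.
p = a·p₁ + b·p₂ ≈ (0.207, 0.814, -0.543); φ = arcsin(p_z) ≈ -32.86°, λ = atan2(p_y, p_x) ≈ 75.70°.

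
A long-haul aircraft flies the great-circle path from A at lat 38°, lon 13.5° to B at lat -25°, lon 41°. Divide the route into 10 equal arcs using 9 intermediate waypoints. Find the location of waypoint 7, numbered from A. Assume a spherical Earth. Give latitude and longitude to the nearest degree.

≈ lat -6°, lon 33°

Write both endpoints as unit vectors p₁, p₂ with components (cos φ cos λ, cos φ sin λ, sin φ).
The central angle between the endpoints is δ = arccos(p₁·p₂) ≈ 1.188 rad (68.1°).
Interpolate at f = 7/10 with slerp weights a = sin((1−f)δ)/sin δ ≈ 0.376, b = sin(fδ)/sin δ ≈ 0.797.
p = a·p₁ + b·p₂ ≈ (0.833, 0.543, -0.105); φ = arcsin(p_z) ≈ -6.03°, λ = atan2(p_y, p_x) ≈ 33.09°.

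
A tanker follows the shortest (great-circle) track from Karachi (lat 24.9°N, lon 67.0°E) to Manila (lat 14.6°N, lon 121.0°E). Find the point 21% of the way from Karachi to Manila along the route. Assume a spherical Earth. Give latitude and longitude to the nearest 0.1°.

≈ lat 24.3°N, lon 78.9°E

The haversine formula gives a central angle δ ≈ 0.899 rad (51.5°) between the endpoints.
Interpolate at f = 0.21 with slerp weights a = sin((1−f)δ)/sin δ ≈ 0.833, b = sin(fδ)/sin δ ≈ 0.240.
p = a·p₁ + b·p₂ ≈ (0.176, 0.894, 0.411); φ = arcsin(p_z) ≈ 24.28°, λ = atan2(p_y, p_x) ≈ 78.89°.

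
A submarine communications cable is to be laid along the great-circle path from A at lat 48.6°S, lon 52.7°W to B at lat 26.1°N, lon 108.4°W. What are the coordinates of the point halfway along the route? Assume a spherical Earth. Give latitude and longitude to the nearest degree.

Convert each endpoint to a unit vector on the sphere (x = cos φ cos λ, y = cos φ sin λ, z = sin φ).
The central angle between the endpoints is δ = arccos(p₁·p₂) ≈ 1.566 rad (89.7°).
Interpolate at f = 1/2 with slerp weights a = sin((1−f)δ)/sin δ ≈ 0.705, b = sin(fδ)/sin δ ≈ 0.705.
p = a·p₁ + b·p₂ ≈ (0.083, -0.972, -0.219); φ = arcsin(p_z) ≈ -12.64°, λ = atan2(p_y, p_x) ≈ -85.14°.

≈ lat 13°S, lon 85°W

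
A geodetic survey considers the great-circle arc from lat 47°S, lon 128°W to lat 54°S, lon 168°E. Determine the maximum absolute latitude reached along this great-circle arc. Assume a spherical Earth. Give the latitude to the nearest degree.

≈ 56°S

The great circle lies in the plane with unit normal n̂ = (p₁ × p₂)/|p₁ × p₂|.
Here n̂_z ≈ -0.562; the vertex latitude is φ_max = arccos|n̂_z| ≈ 55.8°.
Check via Clairaut: cos φ_max = |cos φ₁| · sin C = cos(47.0°)·sin(124.5°) ≈ 0.562, again giving ≈ 55.8°.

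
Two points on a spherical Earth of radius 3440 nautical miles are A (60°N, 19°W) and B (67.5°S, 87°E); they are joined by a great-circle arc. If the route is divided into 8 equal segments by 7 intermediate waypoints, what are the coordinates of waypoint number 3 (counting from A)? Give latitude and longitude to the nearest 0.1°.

≈ (11.2°N, 17.4°E)

From cos δ = sin φ₁ sin φ₂ + cos φ₁ cos φ₂ cos Δλ, the central angle is δ ≈ 2.592 rad (148.5°).
Interpolate at f = 3/8 with slerp weights a = sin((1−f)δ)/sin δ ≈ 1.913, b = sin(fδ)/sin δ ≈ 1.582.
p = a·p₁ + b·p₂ ≈ (0.936, 0.293, 0.195); φ = arcsin(p_z) ≈ 11.24°, λ = atan2(p_y, p_x) ≈ 17.39°.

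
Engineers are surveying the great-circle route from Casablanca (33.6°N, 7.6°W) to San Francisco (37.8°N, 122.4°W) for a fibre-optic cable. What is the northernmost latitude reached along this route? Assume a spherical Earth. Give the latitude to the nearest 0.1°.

≈ 53.2°N

The great circle lies in the plane with unit normal n̂ = (p₁ × p₂)/|p₁ × p₂|.
Here n̂_z ≈ -0.599; the vertex latitude is φ_max = arccos|n̂_z| ≈ 53.2°.
Check via Clairaut: cos φ_max = |cos φ₁| · sin C = cos(33.6°)·sin(45.9°) ≈ 0.599, again giving ≈ 53.2°.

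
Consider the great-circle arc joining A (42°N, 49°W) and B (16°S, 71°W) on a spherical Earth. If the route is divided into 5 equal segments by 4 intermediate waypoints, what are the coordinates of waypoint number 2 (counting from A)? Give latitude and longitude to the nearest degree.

≈ (19°N, 59°W)

Write both endpoints as unit vectors p₁, p₂ with components (cos φ cos λ, cos φ sin λ, sin φ).
The central angle between the endpoints is δ = arccos(p₁·p₂) ≈ 1.073 rad (61.5°).
Interpolate at f = 2/5 with slerp weights a = sin((1−f)δ)/sin δ ≈ 0.683, b = sin(fδ)/sin δ ≈ 0.474.
p = a·p₁ + b·p₂ ≈ (0.481, -0.814, 0.327); φ = arcsin(p_z) ≈ 19.06°, λ = atan2(p_y, p_x) ≈ -59.39°.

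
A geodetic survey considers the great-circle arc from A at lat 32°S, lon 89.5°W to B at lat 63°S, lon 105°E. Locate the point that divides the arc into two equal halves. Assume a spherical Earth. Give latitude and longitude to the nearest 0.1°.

≈ lat 73.4°S, lon 105.0°W

Write both endpoints as unit vectors p₁, p₂ with components (cos φ cos λ, cos φ sin λ, sin φ).
The central angle between the endpoints is δ = arccos(p₁·p₂) ≈ 1.471 rad (84.3°).
Interpolate at f = 1/2 with slerp weights a = sin((1−f)δ)/sin δ ≈ 0.674, b = sin(fδ)/sin δ ≈ 0.674.
p = a·p₁ + b·p₂ ≈ (-0.074, -0.276, -0.958); φ = arcsin(p_z) ≈ -73.38°, λ = atan2(p_y, p_x) ≈ -105.05°.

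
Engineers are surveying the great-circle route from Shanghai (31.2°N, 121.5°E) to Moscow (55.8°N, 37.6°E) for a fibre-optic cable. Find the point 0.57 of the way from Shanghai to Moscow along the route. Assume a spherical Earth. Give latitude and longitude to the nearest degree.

The haversine formula gives a central angle δ ≈ 1.071 rad (61.3°) between the endpoints.
Interpolate at f = 0.57 with slerp weights a = sin((1−f)δ)/sin δ ≈ 0.506, b = sin(fδ)/sin δ ≈ 0.653.
p = a·p₁ + b·p₂ ≈ (0.065, 0.593, 0.802); φ = arcsin(p_z) ≈ 53.36°, λ = atan2(p_y, p_x) ≈ 83.79°.

≈ 53°N, 84°E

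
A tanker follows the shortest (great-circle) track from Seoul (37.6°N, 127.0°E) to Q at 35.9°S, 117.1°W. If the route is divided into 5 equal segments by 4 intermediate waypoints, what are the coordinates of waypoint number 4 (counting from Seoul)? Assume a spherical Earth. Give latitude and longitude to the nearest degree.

Convert each endpoint to a unit vector on the sphere (x = cos φ cos λ, y = cos φ sin λ, z = sin φ).
The central angle between the endpoints is δ = arccos(p₁·p₂) ≈ 2.263 rad (129.7°).
Interpolate at f = 4/5 with slerp weights a = sin((1−f)δ)/sin δ ≈ 0.568, b = sin(fδ)/sin δ ≈ 1.262.
p = a·p₁ + b·p₂ ≈ (-0.736, -0.550, -0.393); φ = arcsin(p_z) ≈ -23.16°, λ = atan2(p_y, p_x) ≈ -143.22°.

≈ 23°S, 143°W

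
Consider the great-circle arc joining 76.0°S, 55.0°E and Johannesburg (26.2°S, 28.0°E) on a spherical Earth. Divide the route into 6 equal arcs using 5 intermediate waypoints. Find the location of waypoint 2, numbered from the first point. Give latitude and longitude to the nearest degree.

≈ 60°S, 37°E

Convert each endpoint to a unit vector on the sphere (x = cos φ cos λ, y = cos φ sin λ, z = sin φ).
The central angle between the endpoints is δ = arccos(p₁·p₂) ≈ 0.900 rad (51.6°).
Interpolate at f = 2/6 with slerp weights a = sin((1−f)δ)/sin δ ≈ 0.721, b = sin(fδ)/sin δ ≈ 0.377.
p = a·p₁ + b·p₂ ≈ (0.399, 0.302, -0.866); φ = arcsin(p_z) ≈ -59.99°, λ = atan2(p_y, p_x) ≈ 37.11°.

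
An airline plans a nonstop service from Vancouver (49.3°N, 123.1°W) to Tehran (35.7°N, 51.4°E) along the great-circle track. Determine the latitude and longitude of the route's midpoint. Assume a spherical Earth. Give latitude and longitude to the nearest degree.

The haversine formula gives a central angle δ ≈ 1.656 rad (94.9°) between the endpoints.
Interpolate at f = 1/2 with slerp weights a = sin((1−f)δ)/sin δ ≈ 0.739, b = sin(fδ)/sin δ ≈ 0.739.
p = a·p₁ + b·p₂ ≈ (0.111, 0.065, 0.992); φ = arcsin(p_z) ≈ 82.59°, λ = atan2(p_y, p_x) ≈ 30.42°.

≈ 83°N, 30°E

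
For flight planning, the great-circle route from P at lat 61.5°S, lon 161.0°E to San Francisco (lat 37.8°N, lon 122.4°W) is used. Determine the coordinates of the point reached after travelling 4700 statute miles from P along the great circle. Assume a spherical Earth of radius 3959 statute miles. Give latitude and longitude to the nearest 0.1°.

≈ lat 6.0°S, lon 145.6°W

Write both endpoints as unit vectors p₁, p₂ with components (cos φ cos λ, cos φ sin λ, sin φ).
The central angle between the endpoints is δ = arccos(p₁·p₂) ≈ 2.039 rad (116.8°). The total great-circle distance is δ·R ≈ 2.039 × 3959 ≈ 8072 mi, so the target fraction is f = 4700/8072 ≈ 0.582.
Interpolate at f ≈ 0.582 with slerp weights a = sin((1−f)δ)/sin δ ≈ 0.843, b = sin(fδ)/sin δ ≈ 1.039.
p = a·p₁ + b·p₂ ≈ (-0.820, -0.562, -0.104); φ = arcsin(p_z) ≈ -5.98°, λ = atan2(p_y, p_x) ≈ -145.57°.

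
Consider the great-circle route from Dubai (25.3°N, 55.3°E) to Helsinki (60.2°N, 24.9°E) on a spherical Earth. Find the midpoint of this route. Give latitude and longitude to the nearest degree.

Convert each endpoint to a unit vector on the sphere (x = cos φ cos λ, y = cos φ sin λ, z = sin φ).
The central angle between the endpoints is δ = arccos(p₁·p₂) ≈ 0.710 rad (40.7°).
Interpolate at f = 1/2 with slerp weights a = sin((1−f)δ)/sin δ ≈ 0.533, b = sin(fδ)/sin δ ≈ 0.533.
p = a·p₁ + b·p₂ ≈ (0.515, 0.508, 0.691); φ = arcsin(p_z) ≈ 43.68°, λ = atan2(p_y, p_x) ≈ 44.61°.

≈ 44°N, 45°E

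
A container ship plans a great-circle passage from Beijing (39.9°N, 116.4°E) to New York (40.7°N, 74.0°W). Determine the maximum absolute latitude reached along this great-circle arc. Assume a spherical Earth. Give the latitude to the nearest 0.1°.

≈ 83.9°N

The great circle lies in the plane with unit normal n̂ = (p₁ × p₂)/|p₁ × p₂|.
Here n̂_z ≈ +0.106; the vertex latitude is φ_max = arccos|n̂_z| ≈ 83.9°.
Check via Clairaut: cos φ_max = |cos φ₁| · sin C = cos(39.9°)·sin(8.0°) ≈ 0.106, again giving ≈ 83.9°.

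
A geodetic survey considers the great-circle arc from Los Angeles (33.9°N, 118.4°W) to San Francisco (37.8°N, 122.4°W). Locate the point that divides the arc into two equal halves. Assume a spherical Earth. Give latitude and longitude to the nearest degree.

≈ 36°N, 120°W

From cos δ = sin φ₁ sin φ₂ + cos φ₁ cos φ₂ cos Δλ, the central angle is δ ≈ 0.088 rad (5.1°).
Interpolate at f = 1/2 with slerp weights a = sin((1−f)δ)/sin δ ≈ 0.500, b = sin(fδ)/sin δ ≈ 0.500.
p = a·p₁ + b·p₂ ≈ (-0.409, -0.699, 0.586); φ = arcsin(p_z) ≈ 35.87°, λ = atan2(p_y, p_x) ≈ -120.35°.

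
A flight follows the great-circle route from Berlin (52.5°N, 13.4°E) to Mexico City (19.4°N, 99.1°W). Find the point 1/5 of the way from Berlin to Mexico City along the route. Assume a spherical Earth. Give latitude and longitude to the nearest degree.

≈ 58°N, 16°W

Convert each endpoint to a unit vector on the sphere (x = cos φ cos λ, y = cos φ sin λ, z = sin φ).
The central angle between the endpoints is δ = arccos(p₁·p₂) ≈ 1.527 rad (87.5°).
Interpolate at f = 1/5 with slerp weights a = sin((1−f)δ)/sin δ ≈ 0.941, b = sin(fδ)/sin δ ≈ 0.301.
p = a·p₁ + b·p₂ ≈ (0.512, -0.148, 0.846); φ = arcsin(p_z) ≈ 57.80°, λ = atan2(p_y, p_x) ≈ -16.08°.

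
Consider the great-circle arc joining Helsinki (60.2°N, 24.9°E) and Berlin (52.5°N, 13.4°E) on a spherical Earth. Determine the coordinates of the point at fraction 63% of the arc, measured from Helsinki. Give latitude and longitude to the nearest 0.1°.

≈ 55.5°N, 17.1°E

Write both endpoints as unit vectors p₁, p₂ with components (cos φ cos λ, cos φ sin λ, sin φ).
The central angle between the endpoints is δ = arccos(p₁·p₂) ≈ 0.174 rad (10.0°).
Interpolate at f = 0.63 with slerp weights a = sin((1−f)δ)/sin δ ≈ 0.372, b = sin(fδ)/sin δ ≈ 0.632.
p = a·p₁ + b·p₂ ≈ (0.542, 0.167, 0.824); φ = arcsin(p_z) ≈ 55.47°, λ = atan2(p_y, p_x) ≈ 17.12°.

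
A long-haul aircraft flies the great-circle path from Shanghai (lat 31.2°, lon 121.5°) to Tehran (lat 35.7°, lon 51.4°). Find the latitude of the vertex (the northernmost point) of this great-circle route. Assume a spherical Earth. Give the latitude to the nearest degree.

The great circle lies in the plane with unit normal n̂ = (p₁ × p₂)/|p₁ × p₂|.
Here n̂_z ≈ -0.775; the vertex latitude is φ_max = arccos|n̂_z| ≈ 39.2°.

≈ 39°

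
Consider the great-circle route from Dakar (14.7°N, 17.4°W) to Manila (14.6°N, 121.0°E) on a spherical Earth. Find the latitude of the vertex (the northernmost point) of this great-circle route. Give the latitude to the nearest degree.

The great circle lies in the plane with unit normal n̂ = (p₁ × p₂)/|p₁ × p₂|.
Here n̂_z ≈ +0.805; the vertex latitude is φ_max = arccos|n̂_z| ≈ 36.4°.
Check via Clairaut: cos φ_max = |cos φ₁| · sin C = cos(14.7°)·sin(56.4°) ≈ 0.805, again giving ≈ 36.4°.

≈ 36°N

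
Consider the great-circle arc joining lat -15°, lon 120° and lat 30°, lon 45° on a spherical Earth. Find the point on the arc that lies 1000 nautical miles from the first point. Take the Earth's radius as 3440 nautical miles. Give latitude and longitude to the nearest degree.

≈ lat -6°, lon 106°

The haversine formula gives a central angle δ ≈ 1.484 rad (85.0°) between the endpoints. The total great-circle distance is δ·R ≈ 1.484 × 3440 ≈ 5104 nmi, so the target fraction is f = 1000/5104 ≈ 0.196.
Interpolate at f ≈ 0.196 with slerp weights a = sin((1−f)δ)/sin δ ≈ 0.933, b = sin(fδ)/sin δ ≈ 0.288.
p = a·p₁ + b·p₂ ≈ (-0.274, 0.957, -0.098); φ = arcsin(p_z) ≈ -5.60°, λ = atan2(p_y, p_x) ≈ 106.01°.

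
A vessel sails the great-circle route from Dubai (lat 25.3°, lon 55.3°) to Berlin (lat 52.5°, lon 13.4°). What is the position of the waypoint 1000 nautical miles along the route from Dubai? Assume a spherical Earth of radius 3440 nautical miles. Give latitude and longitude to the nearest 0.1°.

The haversine formula gives a central angle δ ≈ 0.725 rad (41.5°) between the endpoints. The total great-circle distance is δ·R ≈ 0.725 × 3440 ≈ 2493 nmi, so the target fraction is f = 1000/2493 ≈ 0.401.
Interpolate at f ≈ 0.401 with slerp weights a = sin((1−f)δ)/sin δ ≈ 0.634, b = sin(fδ)/sin δ ≈ 0.432.
p = a·p₁ + b·p₂ ≈ (0.583, 0.532, 0.614); φ = arcsin(p_z) ≈ 37.89°, λ = atan2(p_y, p_x) ≈ 42.43°.

≈ lat 37.9°, lon 42.4°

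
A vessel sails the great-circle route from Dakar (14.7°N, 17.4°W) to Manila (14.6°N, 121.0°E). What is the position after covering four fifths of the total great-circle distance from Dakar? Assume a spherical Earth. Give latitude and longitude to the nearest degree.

Write both endpoints as unit vectors p₁, p₂ with components (cos φ cos λ, cos φ sin λ, sin φ).
The central angle between the endpoints is δ = arccos(p₁·p₂) ≈ 2.260 rad (129.5°).
Interpolate at f = 4/5 with slerp weights a = sin((1−f)δ)/sin δ ≈ 0.566, b = sin(fδ)/sin δ ≈ 1.260.
p = a·p₁ + b·p₂ ≈ (-0.105, 0.881, 0.461); φ = arcsin(p_z) ≈ 27.46°, λ = atan2(p_y, p_x) ≈ 96.82°.

≈ 27°N, 97°E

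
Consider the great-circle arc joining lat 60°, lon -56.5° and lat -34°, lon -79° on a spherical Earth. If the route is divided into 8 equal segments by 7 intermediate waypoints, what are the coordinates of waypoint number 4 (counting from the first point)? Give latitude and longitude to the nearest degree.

Write both endpoints as unit vectors p₁, p₂ with components (cos φ cos λ, cos φ sin λ, sin φ).
The central angle between the endpoints is δ = arccos(p₁·p₂) ≈ 1.672 rad (95.8°).
Interpolate at f = 4/8 with slerp weights a = sin((1−f)δ)/sin δ ≈ 0.746, b = sin(fδ)/sin δ ≈ 0.746.
p = a·p₁ + b·p₂ ≈ (0.324, -0.918, 0.229); φ = arcsin(p_z) ≈ 13.23°, λ = atan2(p_y, p_x) ≈ -70.57°.

≈ lat 13°, lon -71°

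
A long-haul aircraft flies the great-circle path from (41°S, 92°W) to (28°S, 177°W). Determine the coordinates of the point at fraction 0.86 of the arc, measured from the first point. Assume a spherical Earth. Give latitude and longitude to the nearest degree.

Write both endpoints as unit vectors p₁, p₂ with components (cos φ cos λ, cos φ sin λ, sin φ).
The central angle between the endpoints is δ = arccos(p₁·p₂) ≈ 1.196 rad (68.5°).
Interpolate at f = 0.86 with slerp weights a = sin((1−f)δ)/sin δ ≈ 0.179, b = sin(fδ)/sin δ ≈ 0.920.
p = a·p₁ + b·p₂ ≈ (-0.816, -0.178, -0.550); φ = arcsin(p_z) ≈ -33.34°, λ = atan2(p_y, p_x) ≈ -167.72°.

≈ (33°S, 168°W)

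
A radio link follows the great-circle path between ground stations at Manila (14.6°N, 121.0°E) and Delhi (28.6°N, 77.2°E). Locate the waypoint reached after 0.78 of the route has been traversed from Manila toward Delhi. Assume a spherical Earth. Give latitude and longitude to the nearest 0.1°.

Write both endpoints as unit vectors p₁, p₂ with components (cos φ cos λ, cos φ sin λ, sin φ).
The central angle between the endpoints is δ = arccos(p₁·p₂) ≈ 0.747 rad (42.8°).
Interpolate at f = 0.78 with slerp weights a = sin((1−f)δ)/sin δ ≈ 0.241, b = sin(fδ)/sin δ ≈ 0.810.
p = a·p₁ + b·p₂ ≈ (0.038, 0.893, 0.448); φ = arcsin(p_z) ≈ 26.64°, λ = atan2(p_y, p_x) ≈ 87.59°.

≈ 26.6°N, 87.6°E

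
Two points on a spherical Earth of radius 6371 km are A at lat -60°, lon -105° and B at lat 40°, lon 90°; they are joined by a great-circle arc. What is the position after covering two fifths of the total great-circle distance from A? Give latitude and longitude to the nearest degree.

Write both endpoints as unit vectors p₁, p₂ with components (cos φ cos λ, cos φ sin λ, sin φ).
The central angle between the endpoints is δ = arccos(p₁·p₂) ≈ 2.756 rad (157.9°).
Interpolate at f = 2/5 with slerp weights a = sin((1−f)δ)/sin δ ≈ 2.651, b = sin(fδ)/sin δ ≈ 2.374.
p = a·p₁ + b·p₂ ≈ (-0.343, 0.538, -0.770); φ = arcsin(p_z) ≈ -50.35°, λ = atan2(p_y, p_x) ≈ 122.52°.

≈ lat -50°, lon 123°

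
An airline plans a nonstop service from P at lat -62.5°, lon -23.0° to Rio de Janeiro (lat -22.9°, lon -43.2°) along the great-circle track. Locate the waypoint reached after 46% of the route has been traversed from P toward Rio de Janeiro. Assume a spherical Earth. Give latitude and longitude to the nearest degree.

≈ lat -45°, lon -36°

Write both endpoints as unit vectors p₁, p₂ with components (cos φ cos λ, cos φ sin λ, sin φ).
The central angle between the endpoints is δ = arccos(p₁·p₂) ≈ 0.731 rad (41.9°).
Interpolate at f = 0.46 with slerp weights a = sin((1−f)δ)/sin δ ≈ 0.576, b = sin(fδ)/sin δ ≈ 0.494.
p = a·p₁ + b·p₂ ≈ (0.577, -0.416, -0.703); φ = arcsin(p_z) ≈ -44.69°, λ = atan2(p_y, p_x) ≈ -35.78°.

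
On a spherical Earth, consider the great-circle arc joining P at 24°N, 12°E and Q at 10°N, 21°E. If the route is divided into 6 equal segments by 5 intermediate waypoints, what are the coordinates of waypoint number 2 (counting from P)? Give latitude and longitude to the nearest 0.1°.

≈ 19.4°N, 15.2°E

Convert each endpoint to a unit vector on the sphere (x = cos φ cos λ, y = cos φ sin λ, z = sin φ).
The central angle between the endpoints is δ = arccos(p₁·p₂) ≈ 0.287 rad (16.4°).
Interpolate at f = 2/6 with slerp weights a = sin((1−f)δ)/sin δ ≈ 0.672, b = sin(fδ)/sin δ ≈ 0.337.
p = a·p₁ + b·p₂ ≈ (0.911, 0.247, 0.332); φ = arcsin(p_z) ≈ 19.38°, λ = atan2(p_y, p_x) ≈ 15.16°.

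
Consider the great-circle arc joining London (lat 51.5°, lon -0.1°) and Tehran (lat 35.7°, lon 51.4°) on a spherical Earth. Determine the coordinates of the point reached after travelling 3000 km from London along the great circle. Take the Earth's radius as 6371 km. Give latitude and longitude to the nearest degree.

The haversine formula gives a central angle δ ≈ 0.690 rad (39.5°) between the endpoints. The total great-circle distance is δ·R ≈ 0.690 × 6371 ≈ 4395 km, so the target fraction is f = 3000/4395 ≈ 0.683.
Interpolate at f ≈ 0.683 with slerp weights a = sin((1−f)δ)/sin δ ≈ 0.341, b = sin(fδ)/sin δ ≈ 0.713.
p = a·p₁ + b·p₂ ≈ (0.574, 0.452, 0.683); φ = arcsin(p_z) ≈ 43.08°, λ = atan2(p_y, p_x) ≈ 38.24°.

≈ lat 43°, lon 38°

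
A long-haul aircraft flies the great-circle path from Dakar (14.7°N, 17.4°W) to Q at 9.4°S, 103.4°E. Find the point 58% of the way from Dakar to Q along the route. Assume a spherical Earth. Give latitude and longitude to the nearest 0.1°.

≈ 3.0°N, 53.5°E

Convert each endpoint to a unit vector on the sphere (x = cos φ cos λ, y = cos φ sin λ, z = sin φ).
The central angle between the endpoints is δ = arccos(p₁·p₂) ≈ 2.129 rad (122.0°).
Interpolate at f = 0.58 with slerp weights a = sin((1−f)δ)/sin δ ≈ 0.920, b = sin(fδ)/sin δ ≈ 1.113.
p = a·p₁ + b·p₂ ≈ (0.594, 0.803, 0.052); φ = arcsin(p_z) ≈ 2.95°, λ = atan2(p_y, p_x) ≈ 53.48°.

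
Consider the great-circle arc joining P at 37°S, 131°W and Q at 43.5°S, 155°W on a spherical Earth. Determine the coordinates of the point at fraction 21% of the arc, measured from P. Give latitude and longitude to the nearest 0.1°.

The haversine formula gives a central angle δ ≈ 0.338 rad (19.4°) between the endpoints.
Interpolate at f = 0.21 with slerp weights a = sin((1−f)δ)/sin δ ≈ 0.796, b = sin(fδ)/sin δ ≈ 0.214.
p = a·p₁ + b·p₂ ≈ (-0.558, -0.545, -0.626); φ = arcsin(p_z) ≈ -38.76°, λ = atan2(p_y, p_x) ≈ -135.64°.

≈ 38.8°S, 135.6°W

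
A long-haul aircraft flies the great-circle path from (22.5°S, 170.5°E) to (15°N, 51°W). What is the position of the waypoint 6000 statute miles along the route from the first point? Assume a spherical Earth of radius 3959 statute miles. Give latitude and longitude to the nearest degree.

The haversine formula gives a central angle δ ≈ 2.446 rad (140.1°) between the endpoints. The total great-circle distance is δ·R ≈ 2.446 × 3959 ≈ 9682 mi, so the target fraction is f = 6000/9682 ≈ 0.620.
Interpolate at f ≈ 0.620 with slerp weights a = sin((1−f)δ)/sin δ ≈ 1.250, b = sin(fδ)/sin δ ≈ 1.557.
p = a·p₁ + b·p₂ ≈ (-0.193, -0.978, -0.075); φ = arcsin(p_z) ≈ -4.33°, λ = atan2(p_y, p_x) ≈ -101.14°.

≈ (4°S, 101°W)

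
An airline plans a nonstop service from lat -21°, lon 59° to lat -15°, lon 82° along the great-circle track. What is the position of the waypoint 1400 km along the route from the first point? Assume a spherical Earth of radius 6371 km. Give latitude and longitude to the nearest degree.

≈ lat -18°, lon 72°

The haversine formula gives a central angle δ ≈ 0.395 rad (22.7°) between the endpoints. The total great-circle distance is δ·R ≈ 0.395 × 6371 ≈ 2519 km, so the target fraction is f = 1400/2519 ≈ 0.556.
Interpolate at f ≈ 0.556 with slerp weights a = sin((1−f)δ)/sin δ ≈ 0.454, b = sin(fδ)/sin δ ≈ 0.566.
p = a·p₁ + b·p₂ ≈ (0.294, 0.904, -0.309); φ = arcsin(p_z) ≈ -18.00°, λ = atan2(p_y, p_x) ≈ 71.98°.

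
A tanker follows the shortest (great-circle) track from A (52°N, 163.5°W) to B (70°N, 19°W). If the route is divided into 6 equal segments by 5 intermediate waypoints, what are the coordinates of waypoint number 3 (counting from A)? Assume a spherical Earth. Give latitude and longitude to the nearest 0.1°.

≈ (77.2°N, 133.0°W)

Write both endpoints as unit vectors p₁, p₂ with components (cos φ cos λ, cos φ sin λ, sin φ).
The central angle between the endpoints is δ = arccos(p₁·p₂) ≈ 0.965 rad (55.3°).
Interpolate at f = 3/6 with slerp weights a = sin((1−f)δ)/sin δ ≈ 0.565, b = sin(fδ)/sin δ ≈ 0.565.
p = a·p₁ + b·p₂ ≈ (-0.151, -0.162, 0.975); φ = arcsin(p_z) ≈ 77.24°, λ = atan2(p_y, p_x) ≈ -133.00°.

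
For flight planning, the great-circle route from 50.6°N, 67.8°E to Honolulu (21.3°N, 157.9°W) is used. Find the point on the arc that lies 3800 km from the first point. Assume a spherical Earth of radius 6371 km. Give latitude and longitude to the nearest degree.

≈ 65°N, 129°E

From cos δ = sin φ₁ sin φ₂ + cos φ₁ cos φ₂ cos Δλ, the central angle is δ ≈ 1.704 rad (97.6°). The total great-circle distance is δ·R ≈ 1.704 × 6371 ≈ 10853 km, so the target fraction is f = 3800/10853 ≈ 0.350.
Interpolate at f ≈ 0.350 with slerp weights a = sin((1−f)δ)/sin δ ≈ 0.902, b = sin(fδ)/sin δ ≈ 0.567.
p = a·p₁ + b·p₂ ≈ (-0.273, 0.332, 0.903); φ = arcsin(p_z) ≈ 64.57°, λ = atan2(p_y, p_x) ≈ 129.44°.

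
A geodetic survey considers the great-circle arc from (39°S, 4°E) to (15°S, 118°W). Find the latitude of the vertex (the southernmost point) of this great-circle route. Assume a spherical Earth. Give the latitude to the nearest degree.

The great circle lies in the plane with unit normal n̂ = (p₁ × p₂)/|p₁ × p₂|.
Here n̂_z ≈ -0.655; the vertex latitude is φ_max = arccos|n̂_z| ≈ 49.1°.
Check via Clairaut: cos φ_max = |cos φ₁| · sin C = cos(39.0°)·sin(122.6°) ≈ 0.655, again giving ≈ 49.1°.

≈ 49°S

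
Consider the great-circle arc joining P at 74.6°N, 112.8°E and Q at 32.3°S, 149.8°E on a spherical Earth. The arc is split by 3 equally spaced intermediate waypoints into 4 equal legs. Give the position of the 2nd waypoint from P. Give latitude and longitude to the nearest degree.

The haversine formula gives a central angle δ ≈ 1.913 rad (109.6°) between the endpoints.
Interpolate at f = 2/4 with slerp weights a = sin((1−f)δ)/sin δ ≈ 0.868, b = sin(fδ)/sin δ ≈ 0.868.
p = a·p₁ + b·p₂ ≈ (-0.723, 0.581, 0.373); φ = arcsin(p_z) ≈ 21.89°, λ = atan2(p_y, p_x) ≈ 141.20°.

≈ 22°N, 141°E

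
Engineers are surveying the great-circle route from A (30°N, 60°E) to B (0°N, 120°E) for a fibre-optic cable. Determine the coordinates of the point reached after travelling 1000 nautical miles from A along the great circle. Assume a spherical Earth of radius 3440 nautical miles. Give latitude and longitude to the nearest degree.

From cos δ = sin φ₁ sin φ₂ + cos φ₁ cos φ₂ cos Δλ, the central angle is δ ≈ 1.123 rad (64.3°). The total great-circle distance is δ·R ≈ 1.123 × 3440 ≈ 3863 nmi, so the target fraction is f = 1000/3863 ≈ 0.259.
Interpolate at f ≈ 0.259 with slerp weights a = sin((1−f)δ)/sin δ ≈ 0.820, b = sin(fδ)/sin δ ≈ 0.318.
p = a·p₁ + b·p₂ ≈ (0.196, 0.891, 0.410); φ = arcsin(p_z) ≈ 24.22°, λ = atan2(p_y, p_x) ≈ 77.57°.

≈ (24°N, 78°E)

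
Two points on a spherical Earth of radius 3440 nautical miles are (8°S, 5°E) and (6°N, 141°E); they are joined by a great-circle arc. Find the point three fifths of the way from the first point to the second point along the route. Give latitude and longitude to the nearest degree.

Convert each endpoint to a unit vector on the sphere (x = cos φ cos λ, y = cos φ sin λ, z = sin φ).
The central angle between the endpoints is δ = arccos(p₁·p₂) ≈ 2.379 rad (136.3°).
Interpolate at f = 3/5 with slerp weights a = sin((1−f)δ)/sin δ ≈ 1.179, b = sin(fδ)/sin δ ≈ 1.433.
p = a·p₁ + b·p₂ ≈ (0.056, 0.998, -0.014); φ = arcsin(p_z) ≈ -0.82°, λ = atan2(p_y, p_x) ≈ 86.82°.

≈ (1°S, 87°E)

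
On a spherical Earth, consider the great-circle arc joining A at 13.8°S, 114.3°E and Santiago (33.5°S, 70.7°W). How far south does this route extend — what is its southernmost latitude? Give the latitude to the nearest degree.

The great circle lies in the plane with unit normal n̂ = (p₁ × p₂)/|p₁ × p₂|.
Here n̂_z ≈ +0.096; the vertex latitude is φ_max = arccos|n̂_z| ≈ 84.5°.
Check via Clairaut: cos φ_max = |cos φ₁| · sin C = cos(13.8°)·sin(174.3°) ≈ 0.096, again giving ≈ 84.5°.

≈ 85°S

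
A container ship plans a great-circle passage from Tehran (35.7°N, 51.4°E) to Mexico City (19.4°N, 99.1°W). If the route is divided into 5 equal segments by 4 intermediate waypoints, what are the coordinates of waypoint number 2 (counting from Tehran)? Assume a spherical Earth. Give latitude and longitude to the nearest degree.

Convert each endpoint to a unit vector on the sphere (x = cos φ cos λ, y = cos φ sin λ, z = sin φ).
The central angle between the endpoints is δ = arccos(p₁·p₂) ≈ 2.063 rad (118.2°).
Interpolate at f = 2/5 with slerp weights a = sin((1−f)δ)/sin δ ≈ 1.073, b = sin(fδ)/sin δ ≈ 0.834.
p = a·p₁ + b·p₂ ≈ (0.419, -0.096, 0.903); φ = arcsin(p_z) ≈ 64.54°, λ = atan2(p_y, p_x) ≈ -12.89°.

≈ (65°N, 13°W)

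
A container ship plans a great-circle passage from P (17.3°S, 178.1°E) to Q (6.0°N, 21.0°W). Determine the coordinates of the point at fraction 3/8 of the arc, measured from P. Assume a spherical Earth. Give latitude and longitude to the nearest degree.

Convert each endpoint to a unit vector on the sphere (x = cos φ cos λ, y = cos φ sin λ, z = sin φ).
The central angle between the endpoints is δ = arccos(p₁·p₂) ≈ 2.761 rad (158.2°).
Interpolate at f = 3/8 with slerp weights a = sin((1−f)δ)/sin δ ≈ 2.658, b = sin(fδ)/sin δ ≈ 2.314.
p = a·p₁ + b·p₂ ≈ (-0.388, -0.740, -0.549); φ = arcsin(p_z) ≈ -33.27°, λ = atan2(p_y, p_x) ≈ -117.68°.

≈ (33°S, 118°W)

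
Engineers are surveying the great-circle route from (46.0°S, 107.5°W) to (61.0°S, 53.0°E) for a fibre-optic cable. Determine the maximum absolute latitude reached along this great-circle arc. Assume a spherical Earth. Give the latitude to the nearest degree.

≈ 83°S

The great circle lies in the plane with unit normal n̂ = (p₁ × p₂)/|p₁ × p₂|.
Here n̂_z ≈ +0.118; the vertex latitude is φ_max = arccos|n̂_z| ≈ 83.2°.
Check via Clairaut: cos φ_max = |cos φ₁| · sin C = cos(46.0°)·sin(170.2°) ≈ 0.118, again giving ≈ 83.2°.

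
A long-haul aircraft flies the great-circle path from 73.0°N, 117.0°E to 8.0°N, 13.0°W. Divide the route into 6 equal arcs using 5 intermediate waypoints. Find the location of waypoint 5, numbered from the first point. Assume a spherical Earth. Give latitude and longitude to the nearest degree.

≈ 23°N, 9°W

Write both endpoints as unit vectors p₁, p₂ with components (cos φ cos λ, cos φ sin λ, sin φ).
The central angle between the endpoints is δ = arccos(p₁·p₂) ≈ 1.624 rad (93.0°).
Interpolate at f = 5/6 with slerp weights a = sin((1−f)δ)/sin δ ≈ 0.268, b = sin(fδ)/sin δ ≈ 0.978.
p = a·p₁ + b·p₂ ≈ (0.908, -0.148, 0.392); φ = arcsin(p_z) ≈ 23.09°, λ = atan2(p_y, p_x) ≈ -9.26°.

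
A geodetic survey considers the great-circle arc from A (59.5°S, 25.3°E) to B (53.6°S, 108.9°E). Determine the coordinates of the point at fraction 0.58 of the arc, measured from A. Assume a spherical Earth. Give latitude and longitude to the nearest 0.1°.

Convert each endpoint to a unit vector on the sphere (x = cos φ cos λ, y = cos φ sin λ, z = sin φ).
The central angle between the endpoints is δ = arccos(p₁·p₂) ≈ 0.757 rad (43.4°).
Interpolate at f = 0.58 with slerp weights a = sin((1−f)δ)/sin δ ≈ 0.455, b = sin(fδ)/sin δ ≈ 0.619.
p = a·p₁ + b·p₂ ≈ (0.090, 0.446, -0.890); φ = arcsin(p_z) ≈ -62.92°, λ = atan2(p_y, p_x) ≈ 78.61°.

≈ (62.9°S, 78.6°E)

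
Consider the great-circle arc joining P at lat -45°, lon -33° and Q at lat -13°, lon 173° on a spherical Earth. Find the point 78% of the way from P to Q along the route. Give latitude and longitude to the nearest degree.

From cos δ = sin φ₁ sin φ₂ + cos φ₁ cos φ₂ cos Δλ, the central angle is δ ≈ 2.049 rad (117.4°).
Interpolate at f = 0.78 with slerp weights a = sin((1−f)δ)/sin δ ≈ 0.491, b = sin(fδ)/sin δ ≈ 1.126.
p = a·p₁ + b·p₂ ≈ (-0.798, -0.055, -0.600); φ = arcsin(p_z) ≈ -36.89°, λ = atan2(p_y, p_x) ≈ -176.04°.

≈ lat -37°, lon -176°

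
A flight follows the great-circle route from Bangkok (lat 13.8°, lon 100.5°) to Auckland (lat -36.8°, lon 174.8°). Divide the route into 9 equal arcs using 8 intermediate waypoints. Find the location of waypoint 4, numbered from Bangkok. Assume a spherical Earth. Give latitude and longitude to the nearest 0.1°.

≈ lat -11.2°, lon 129.7°

The haversine formula gives a central angle δ ≈ 1.503 rad (86.1°) between the endpoints.
Interpolate at f = 4/9 with slerp weights a = sin((1−f)δ)/sin δ ≈ 0.743, b = sin(fδ)/sin δ ≈ 0.621.
p = a·p₁ + b·p₂ ≈ (-0.627, 0.755, -0.195); φ = arcsin(p_z) ≈ -11.23°, λ = atan2(p_y, p_x) ≈ 129.71°.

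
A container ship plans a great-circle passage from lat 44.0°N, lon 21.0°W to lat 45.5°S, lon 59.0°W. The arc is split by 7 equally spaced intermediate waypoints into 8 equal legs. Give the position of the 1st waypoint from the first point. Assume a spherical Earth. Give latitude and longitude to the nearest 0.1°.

From cos δ = sin φ₁ sin φ₂ + cos φ₁ cos φ₂ cos Δλ, the central angle is δ ≈ 1.669 rad (95.6°).
Interpolate at f = 1/8 with slerp weights a = sin((1−f)δ)/sin δ ≈ 0.999, b = sin(fδ)/sin δ ≈ 0.208.
p = a·p₁ + b·p₂ ≈ (0.746, -0.383, 0.545); φ = arcsin(p_z) ≈ 33.05°, λ = atan2(p_y, p_x) ≈ -27.15°.

≈ lat 33.0°N, lon 27.2°W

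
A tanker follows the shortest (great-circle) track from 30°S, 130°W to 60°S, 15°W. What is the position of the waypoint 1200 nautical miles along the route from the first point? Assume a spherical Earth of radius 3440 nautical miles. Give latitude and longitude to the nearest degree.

Convert each endpoint to a unit vector on the sphere (x = cos φ cos λ, y = cos φ sin λ, z = sin φ).
The central angle between the endpoints is δ = arccos(p₁·p₂) ≈ 1.318 rad (75.5°). The total great-circle distance is δ·R ≈ 1.318 × 3440 ≈ 4534 nmi, so the target fraction is f = 1200/4534 ≈ 0.265.
Interpolate at f ≈ 0.265 with slerp weights a = sin((1−f)δ)/sin δ ≈ 0.852, b = sin(fδ)/sin δ ≈ 0.353.
p = a·p₁ + b·p₂ ≈ (-0.304, -0.611, -0.731); φ = arcsin(p_z) ≈ -47.01°, λ = atan2(p_y, p_x) ≈ -116.43°.

≈ 47°S, 116°W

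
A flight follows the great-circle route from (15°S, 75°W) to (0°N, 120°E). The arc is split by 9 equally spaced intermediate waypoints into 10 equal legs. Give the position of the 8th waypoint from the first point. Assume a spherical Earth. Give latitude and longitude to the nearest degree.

From cos δ = sin φ₁ sin φ₂ + cos φ₁ cos φ₂ cos Δλ, the central angle is δ ≈ 2.773 rad (158.9°).
Interpolate at f = 8/10 with slerp weights a = sin((1−f)δ)/sin δ ≈ 1.464, b = sin(fδ)/sin δ ≈ 2.216.
p = a·p₁ + b·p₂ ≈ (-0.742, 0.553, -0.379); φ = arcsin(p_z) ≈ -22.26°, λ = atan2(p_y, p_x) ≈ 143.29°.

≈ (22°S, 143°E)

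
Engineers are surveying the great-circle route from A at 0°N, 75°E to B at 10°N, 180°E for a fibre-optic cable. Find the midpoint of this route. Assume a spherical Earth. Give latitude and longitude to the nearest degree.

Convert each endpoint to a unit vector on the sphere (x = cos φ cos λ, y = cos φ sin λ, z = sin φ).
The central angle between the endpoints is δ = arccos(p₁·p₂) ≈ 1.829 rad (104.8°).
Interpolate at f = 1/2 with slerp weights a = sin((1−f)δ)/sin δ ≈ 0.819, b = sin(fδ)/sin δ ≈ 0.819.
p = a·p₁ + b·p₂ ≈ (-0.595, 0.791, 0.142); φ = arcsin(p_z) ≈ 8.18°, λ = atan2(p_y, p_x) ≈ 126.93°.

≈ 8°N, 127°E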